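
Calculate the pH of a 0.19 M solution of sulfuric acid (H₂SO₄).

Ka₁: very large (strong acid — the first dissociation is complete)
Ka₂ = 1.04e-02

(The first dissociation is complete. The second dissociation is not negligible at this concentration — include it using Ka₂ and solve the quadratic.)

First dissociation is complete: [H⁺]₀ = [HSO₄⁻]₀ = C = 0.19 M. Second dissociation HSO₄⁻ ⇌ H⁺ + SO₄²⁻: let x = [SO₄²⁻]. Ka₂ = (C + x)·x / (C − x) = 1.04e-02 → x² + (C + Ka₂)·x − Ka₂·C = 0 → x² + 0.20040·x − 1.976e-03 = 0. x = (−0.20040 + √(0.20040² + 4 × 1.976e-03)) / 2 = 9.4177e-03 M. [H⁺] = C + x = 0.19 + 9.4177e-03 = 1.9942e-01 M. pH = -log(1.9942e-01) = 0.70.

pH = 0.70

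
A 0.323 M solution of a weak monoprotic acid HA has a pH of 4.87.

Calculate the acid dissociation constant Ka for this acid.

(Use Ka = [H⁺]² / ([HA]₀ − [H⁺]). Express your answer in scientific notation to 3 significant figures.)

[H⁺] = 10^(−pH) = 10^(−4.87) = 1.349e-05 M. For HA ⇌ H⁺ + A⁻, Ka = [H⁺][A⁻]/[HA] = [H⁺]² / ([HA]₀ − [H⁺]) = (1.349e-05)² / (0.323 − 1.349e-05) = 5.63e-10.

K_a = 5.63e-10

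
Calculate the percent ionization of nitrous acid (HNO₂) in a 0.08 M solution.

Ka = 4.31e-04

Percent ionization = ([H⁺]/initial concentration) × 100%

Using Ka equilibrium: x² + Ka×x - Ka×C = 0. Solving: [H⁺] = 5.6604e-03. Percent = (5.6604e-03/0.08) × 100

Percent ionization = 7.08%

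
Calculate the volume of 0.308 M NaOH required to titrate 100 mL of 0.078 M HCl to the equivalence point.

At equivalence: moles acid = moles base. moles HCl = 0.078 × 100/1000 = 0.0078 mol. V_base = moles / 0.308 × 1000 = 25.3 mL.

V_{base} = 25.3 mL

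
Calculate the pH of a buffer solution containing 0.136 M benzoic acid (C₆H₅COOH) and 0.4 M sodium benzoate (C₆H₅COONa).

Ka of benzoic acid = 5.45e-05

pKa = -log(5.45e-05) = 4.26. pH = pKa + log([A⁻]/[HA]) = 4.26 + log(0.4/0.136)

pH = 4.73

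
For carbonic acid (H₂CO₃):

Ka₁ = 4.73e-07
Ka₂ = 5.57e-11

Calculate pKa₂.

pKa₂ = -log(Ka₂) = -log(5.57e-11) = 10.25.

pK_{a2} = 10.25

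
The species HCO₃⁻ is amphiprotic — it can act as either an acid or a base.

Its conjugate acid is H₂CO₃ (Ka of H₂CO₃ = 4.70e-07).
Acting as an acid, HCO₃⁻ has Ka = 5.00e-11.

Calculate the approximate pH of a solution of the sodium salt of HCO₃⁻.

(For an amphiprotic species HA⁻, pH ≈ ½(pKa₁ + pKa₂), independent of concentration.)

pKa₁ = -log(4.70e-07) = 6.33; pKa₂ = -log(5.00e-11) = 10.30. For an amphiprotic species, pH ≈ ½(pKa₁ + pKa₂) = ½(6.33 + 10.30) = 8.31.

pH = 8.31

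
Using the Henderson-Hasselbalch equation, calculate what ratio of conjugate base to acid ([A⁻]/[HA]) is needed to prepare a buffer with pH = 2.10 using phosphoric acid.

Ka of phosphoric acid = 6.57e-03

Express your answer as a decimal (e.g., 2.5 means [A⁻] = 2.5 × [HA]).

pKa = -log(6.57e-03) = 2.1824. pH = pKa + log([A⁻]/[HA]), so log([A⁻]/[HA]) = pH − pKa = 2.10 − 2.1824 = -0.0824. [A⁻]/[HA] = 10^(-0.0824) = 0.827

[A⁻]/[HA] = 0.827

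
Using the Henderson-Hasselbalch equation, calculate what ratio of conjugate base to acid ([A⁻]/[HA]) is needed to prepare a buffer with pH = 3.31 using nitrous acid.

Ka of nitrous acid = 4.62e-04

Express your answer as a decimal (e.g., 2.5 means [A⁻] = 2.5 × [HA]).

pKa = -log(4.62e-04) = 3.3354. pH = pKa + log([A⁻]/[HA]), so log([A⁻]/[HA]) = pH − pKa = 3.31 − 3.3354 = -0.0254. [A⁻]/[HA] = 10^(-0.0254) = 0.943

[A⁻]/[HA] = 0.943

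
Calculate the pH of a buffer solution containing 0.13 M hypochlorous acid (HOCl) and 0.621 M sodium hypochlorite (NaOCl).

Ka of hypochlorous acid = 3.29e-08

pKa = -log(3.29e-08) = 7.48. pH = pKa + log([A⁻]/[HA]) = 7.48 + log(0.621/0.13)

pH = 8.16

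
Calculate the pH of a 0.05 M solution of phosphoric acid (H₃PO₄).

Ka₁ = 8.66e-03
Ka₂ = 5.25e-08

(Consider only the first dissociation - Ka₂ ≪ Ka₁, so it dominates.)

First dissociation dominates. From Ka₁ = [H⁺][HA⁻]/[H₂A], x² + Ka₁·x − Ka₁·C = 0 with C = 0.05 M and Ka₁ = 8.66e-03. Solving: [H⁺] = (−Ka₁ + √(Ka₁² + 4·Ka₁·C)) / 2 = 1.6924e-02 M. pH = -log(1.6924e-02) = 1.77.

pH = 1.77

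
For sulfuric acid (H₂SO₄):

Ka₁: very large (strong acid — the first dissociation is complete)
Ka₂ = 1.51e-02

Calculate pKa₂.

pKa₂ = -log(Ka₂) = -log(1.51e-02) = 1.82.

pK_{a2} = 1.82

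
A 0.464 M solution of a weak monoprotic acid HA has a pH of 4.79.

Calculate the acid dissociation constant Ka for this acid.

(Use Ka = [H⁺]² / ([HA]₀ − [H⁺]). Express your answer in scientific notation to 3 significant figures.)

[H⁺] = 10^(−pH) = 10^(−4.79) = 1.622e-05 M. For HA ⇌ H⁺ + A⁻, Ka = [H⁺][A⁻]/[HA] = [H⁺]² / ([HA]₀ − [H⁺]) = (1.622e-05)² / (0.464 − 1.622e-05) = 5.67e-10.

K_a = 5.67e-10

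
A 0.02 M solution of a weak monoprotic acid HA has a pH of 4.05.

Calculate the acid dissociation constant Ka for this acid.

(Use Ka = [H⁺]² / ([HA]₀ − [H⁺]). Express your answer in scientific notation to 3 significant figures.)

[H⁺] = 10^(−pH) = 10^(−4.05) = 8.913e-05 M. For HA ⇌ H⁺ + A⁻, Ka = [H⁺][A⁻]/[HA] = [H⁺]² / ([HA]₀ − [H⁺]) = (8.913e-05)² / (0.02 − 8.913e-05) = 3.99e-07.

K_a = 3.99e-07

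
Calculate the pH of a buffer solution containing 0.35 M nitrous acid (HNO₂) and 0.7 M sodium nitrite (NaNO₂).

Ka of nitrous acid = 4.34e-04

pKa = -log(4.34e-04) = 3.36. pH = pKa + log([A⁻]/[HA]) = 3.36 + log(0.7/0.35)

pH = 3.66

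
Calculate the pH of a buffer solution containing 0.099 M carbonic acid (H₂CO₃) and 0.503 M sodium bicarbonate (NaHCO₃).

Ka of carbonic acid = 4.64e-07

pKa = -log(4.64e-07) = 6.33. pH = pKa + log([A⁻]/[HA]) = 6.33 + log(0.503/0.099)

pH = 7.04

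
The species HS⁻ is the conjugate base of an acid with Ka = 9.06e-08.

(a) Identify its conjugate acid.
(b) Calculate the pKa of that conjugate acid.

(a) The conjugate acid is formed by adding one H⁺ to HS⁻, giving H₂S. (b) pKa = -log(Ka) = -log(9.06e-08) = 7.04.

Conjugate acid: H₂S; pK_a = 7.04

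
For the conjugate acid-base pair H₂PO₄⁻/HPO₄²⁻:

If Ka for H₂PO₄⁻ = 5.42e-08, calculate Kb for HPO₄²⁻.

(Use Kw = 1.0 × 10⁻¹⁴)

For a conjugate pair Ka × Kb = Kw, so Kb = Kw/Ka = 1.0 × 10⁻¹⁴ / 5.42e-08 = 1.85e-07.

K_b = 1.85e-07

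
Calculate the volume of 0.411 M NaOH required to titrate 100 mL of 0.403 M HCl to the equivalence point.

At equivalence: moles acid = moles base. moles HCl = 0.403 × 100/1000 = 0.0403 mol. V_base = moles / 0.411 × 1000 = 98.1 mL.

V_{base} = 98.1 mL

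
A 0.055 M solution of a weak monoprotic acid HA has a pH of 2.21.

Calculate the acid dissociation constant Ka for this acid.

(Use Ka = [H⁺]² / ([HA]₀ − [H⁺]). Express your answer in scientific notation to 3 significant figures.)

[H⁺] = 10^(−pH) = 10^(−2.21) = 6.166e-03 M. For HA ⇌ H⁺ + A⁻, Ka = [H⁺][A⁻]/[HA] = [H⁺]² / ([HA]₀ − [H⁺]) = (6.166e-03)² / (0.055 − 6.166e-03) = 7.79e-04.

K_a = 7.79e-04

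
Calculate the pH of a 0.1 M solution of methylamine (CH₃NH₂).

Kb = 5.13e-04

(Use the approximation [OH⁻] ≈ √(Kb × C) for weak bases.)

[OH⁻] = √(Kb × C) = √(5.13e-04 × 0.1) = 7.1624e-03. pOH = 2.14, pH = 14 - pOH

pH = 11.86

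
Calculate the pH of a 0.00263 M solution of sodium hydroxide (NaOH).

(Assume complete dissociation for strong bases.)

[OH⁻] = 0.00263 M for strong base. pOH = -log[OH⁻] = 2.58, pH = 14 - pOH

pH = 11.42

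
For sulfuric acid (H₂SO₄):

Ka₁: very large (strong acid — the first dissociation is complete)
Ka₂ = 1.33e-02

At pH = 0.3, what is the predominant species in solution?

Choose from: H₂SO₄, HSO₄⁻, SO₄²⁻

The first dissociation is complete, so H₂SO₄ itself is never the predominant species in water; pKa₂ = -log(1.33e-02) = 1.88. For a polyprotic acid the predominant species crosses at each pKa: below pKa_n the protonated form dominates, above it the deprotonated form does. At pH = 0.3, the predominant species is HSO₄⁻.

HSO₄⁻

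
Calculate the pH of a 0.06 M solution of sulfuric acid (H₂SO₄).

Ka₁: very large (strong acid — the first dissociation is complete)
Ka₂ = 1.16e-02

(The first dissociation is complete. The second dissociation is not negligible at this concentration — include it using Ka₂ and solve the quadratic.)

First dissociation is complete: [H⁺]₀ = [HSO₄⁻]₀ = C = 0.06 M. Second dissociation HSO₄⁻ ⇌ H⁺ + SO₄²⁻: let x = [SO₄²⁻]. Ka₂ = (C + x)·x / (C − x) = 1.16e-02 → x² + (C + Ka₂)·x − Ka₂·C = 0 → x² + 0.07160·x − 6.960e-04 = 0. x = (−0.07160 + √(0.07160² + 4 × 6.960e-04)) / 2 = 8.6707e-03 M. [H⁺] = C + x = 0.06 + 8.6707e-03 = 6.8671e-02 M. pH = -log(6.8671e-02) = 1.16.

pH = 1.16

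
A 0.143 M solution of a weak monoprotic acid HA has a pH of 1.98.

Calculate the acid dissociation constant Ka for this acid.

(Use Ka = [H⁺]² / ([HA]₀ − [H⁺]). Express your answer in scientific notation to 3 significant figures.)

[H⁺] = 10^(−pH) = 10^(−1.98) = 1.047e-02 M. For HA ⇌ H⁺ + A⁻, Ka = [H⁺][A⁻]/[HA] = [H⁺]² / ([HA]₀ − [H⁺]) = (1.047e-02)² / (0.143 − 1.047e-02) = 8.27e-04.

K_a = 8.27e-04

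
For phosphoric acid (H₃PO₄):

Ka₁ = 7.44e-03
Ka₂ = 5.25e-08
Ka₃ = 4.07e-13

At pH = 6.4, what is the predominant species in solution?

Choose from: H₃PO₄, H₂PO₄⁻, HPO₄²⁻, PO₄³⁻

pKa₁ = 2.13, pKa₂ = 7.28, pKa₃ = 12.39. For a polyprotic acid the predominant species crosses at each pKa: below pKa_n the protonated form dominates, above it the deprotonated form does. At pH = 6.4, the predominant species is H₂PO₄⁻.

H₂PO₄⁻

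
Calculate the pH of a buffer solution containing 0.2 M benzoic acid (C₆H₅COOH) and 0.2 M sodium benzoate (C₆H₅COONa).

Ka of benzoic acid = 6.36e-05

pKa = -log(6.36e-05) = 4.20. pH = pKa + log([A⁻]/[HA]) = 4.20 + log(0.2/0.2)

pH = 4.20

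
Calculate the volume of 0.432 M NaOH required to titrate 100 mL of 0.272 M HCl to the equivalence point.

At equivalence: moles acid = moles base. moles HCl = 0.272 × 100/1000 = 0.0272 mol. V_base = moles / 0.432 × 1000 = 63.0 mL.

V_{base} = 63.0 mL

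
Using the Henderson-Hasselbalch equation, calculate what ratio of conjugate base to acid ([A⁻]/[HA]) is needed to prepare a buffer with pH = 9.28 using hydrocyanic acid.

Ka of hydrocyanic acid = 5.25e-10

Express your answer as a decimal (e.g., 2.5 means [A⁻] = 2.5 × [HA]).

pKa = -log(5.25e-10) = 9.2798. pH = pKa + log([A⁻]/[HA]), so log([A⁻]/[HA]) = pH − pKa = 9.28 − 9.2798 = 0.0002. [A⁻]/[HA] = 10^(0.0002) = 1.00

[A⁻]/[HA] = 1.00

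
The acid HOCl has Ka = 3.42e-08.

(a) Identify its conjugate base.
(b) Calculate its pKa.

(a) The conjugate base is formed by removing one H⁺ from HOCl, giving OCl⁻. (b) pKa = -log(Ka) = -log(3.42e-08) = 7.47.

Conjugate base: OCl⁻; pK_a = 7.47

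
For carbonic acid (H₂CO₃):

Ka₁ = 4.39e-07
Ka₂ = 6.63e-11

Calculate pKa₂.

pKa₂ = -log(Ka₂) = -log(6.63e-11) = 10.18.

pK_{a2} = 10.18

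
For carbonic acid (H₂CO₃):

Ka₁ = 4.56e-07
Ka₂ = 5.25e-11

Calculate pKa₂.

pKa₂ = -log(Ka₂) = -log(5.25e-11) = 10.28.

pK_{a2} = 10.28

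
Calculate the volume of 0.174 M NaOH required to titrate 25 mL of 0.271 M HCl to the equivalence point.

At equivalence: moles acid = moles base. moles HCl = 0.271 × 25/1000 = 0.006775 mol. V_base = moles / 0.174 × 1000 = 38.9 mL.

V_{base} = 38.9 mL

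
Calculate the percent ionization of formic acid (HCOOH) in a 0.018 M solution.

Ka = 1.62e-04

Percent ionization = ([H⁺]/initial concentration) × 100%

Using Ka equilibrium: x² + Ka×x - Ka×C = 0. Solving: [H⁺] = 1.6285e-03. Percent = (1.6285e-03/0.018) × 100

Percent ionization = 9.05%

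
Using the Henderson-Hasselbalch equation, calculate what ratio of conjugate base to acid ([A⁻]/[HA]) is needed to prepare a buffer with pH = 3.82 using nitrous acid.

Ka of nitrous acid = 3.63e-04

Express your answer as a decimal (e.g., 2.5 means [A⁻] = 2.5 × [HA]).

pKa = -log(3.63e-04) = 3.4401. pH = pKa + log([A⁻]/[HA]), so log([A⁻]/[HA]) = pH − pKa = 3.82 − 3.4401 = 0.3799. [A⁻]/[HA] = 10^(0.3799) = 2.40

[A⁻]/[HA] = 2.40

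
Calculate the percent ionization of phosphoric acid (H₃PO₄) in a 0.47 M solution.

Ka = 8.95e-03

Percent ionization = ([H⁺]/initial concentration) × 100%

Using Ka equilibrium: x² + Ka×x - Ka×C = 0. Solving: [H⁺] = 6.0537e-02. Percent = (6.0537e-02/0.47) × 100

Percent ionization = 12.9%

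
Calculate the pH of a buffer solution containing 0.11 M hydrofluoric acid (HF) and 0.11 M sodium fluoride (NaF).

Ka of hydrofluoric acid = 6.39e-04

pKa = -log(6.39e-04) = 3.19. pH = pKa + log([A⁻]/[HA]) = 3.19 + log(0.11/0.11)

pH = 3.19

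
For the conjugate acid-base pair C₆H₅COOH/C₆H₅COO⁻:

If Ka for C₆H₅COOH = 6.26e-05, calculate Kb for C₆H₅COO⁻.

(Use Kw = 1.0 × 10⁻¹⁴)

For a conjugate pair Ka × Kb = Kw, so Kb = Kw/Ka = 1.0 × 10⁻¹⁴ / 6.26e-05 = 1.60e-10.

K_b = 1.60e-10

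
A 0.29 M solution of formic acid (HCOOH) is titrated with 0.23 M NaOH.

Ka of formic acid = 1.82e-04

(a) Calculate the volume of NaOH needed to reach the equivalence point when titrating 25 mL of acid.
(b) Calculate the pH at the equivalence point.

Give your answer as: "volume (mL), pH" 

moles acid = 0.29 × 25/1000 = 0.00725 mol; V_base = moles/0.23 × 1000 = 31.5 mL. At equivalence only the conjugate base is present: [A⁻] = 0.00725/0.057 = 1.2827e-01 M. Kb = Kw/Ka = 5.49e-11; [OH⁻] = √(Kb × [A⁻]) = 2.6548e-06; pOH = 5.58; pH = 14 - pOH = 8.42.

V = 31.5 mL, pH = 8.42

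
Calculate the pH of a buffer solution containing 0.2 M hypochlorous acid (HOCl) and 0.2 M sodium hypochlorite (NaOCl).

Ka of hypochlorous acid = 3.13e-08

pKa = -log(3.13e-08) = 7.50. pH = pKa + log([A⁻]/[HA]) = 7.50 + log(0.2/0.2)

pH = 7.50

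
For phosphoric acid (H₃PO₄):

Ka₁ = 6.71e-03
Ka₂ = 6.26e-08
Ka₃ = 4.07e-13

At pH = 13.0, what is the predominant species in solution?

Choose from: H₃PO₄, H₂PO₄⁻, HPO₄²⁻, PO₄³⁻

pKa₁ = 2.17, pKa₂ = 7.20, pKa₃ = 12.39. For a polyprotic acid the predominant species crosses at each pKa: below pKa_n the protonated form dominates, above it the deprotonated form does. At pH = 13.0, the predominant species is PO₄³⁻.

PO₄³⁻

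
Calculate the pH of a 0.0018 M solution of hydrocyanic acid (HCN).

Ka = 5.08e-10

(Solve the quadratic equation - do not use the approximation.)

x² + Ka×x - Ka×C = 0. Using quadratic formula: [H⁺] = 9.5599e-07

pH = 6.02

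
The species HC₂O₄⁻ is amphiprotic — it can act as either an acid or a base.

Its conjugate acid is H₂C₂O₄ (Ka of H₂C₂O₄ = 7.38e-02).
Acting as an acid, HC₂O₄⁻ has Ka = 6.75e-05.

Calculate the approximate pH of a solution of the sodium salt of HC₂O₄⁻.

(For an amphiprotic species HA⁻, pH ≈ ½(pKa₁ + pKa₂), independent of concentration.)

pKa₁ = -log(7.38e-02) = 1.13; pKa₂ = -log(6.75e-05) = 4.17. For an amphiprotic species, pH ≈ ½(pKa₁ + pKa₂) = ½(1.13 + 4.17) = 2.65.

pH = 2.65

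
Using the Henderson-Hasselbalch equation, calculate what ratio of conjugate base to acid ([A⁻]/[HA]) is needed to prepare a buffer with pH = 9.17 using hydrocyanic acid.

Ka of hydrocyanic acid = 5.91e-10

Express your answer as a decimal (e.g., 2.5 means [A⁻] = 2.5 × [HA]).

pKa = -log(5.91e-10) = 9.2284. pH = pKa + log([A⁻]/[HA]), so log([A⁻]/[HA]) = pH − pKa = 9.17 − 9.2284 = -0.0584. [A⁻]/[HA] = 10^(-0.0584) = 0.874

[A⁻]/[HA] = 0.874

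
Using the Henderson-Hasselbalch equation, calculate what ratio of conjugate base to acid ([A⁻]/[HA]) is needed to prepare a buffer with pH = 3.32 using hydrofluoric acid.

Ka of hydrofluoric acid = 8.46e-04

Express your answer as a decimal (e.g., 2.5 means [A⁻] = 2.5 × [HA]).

pKa = -log(8.46e-04) = 3.0726. pH = pKa + log([A⁻]/[HA]), so log([A⁻]/[HA]) = pH − pKa = 3.32 − 3.0726 = 0.2474. [A⁻]/[HA] = 10^(0.2474) = 1.77

[A⁻]/[HA] = 1.77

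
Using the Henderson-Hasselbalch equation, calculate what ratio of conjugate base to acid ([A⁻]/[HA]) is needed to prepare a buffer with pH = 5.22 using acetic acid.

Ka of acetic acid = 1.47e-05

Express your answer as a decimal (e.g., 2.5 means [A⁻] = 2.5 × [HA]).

pKa = -log(1.47e-05) = 4.8327. pH = pKa + log([A⁻]/[HA]), so log([A⁻]/[HA]) = pH − pKa = 5.22 − 4.8327 = 0.3873. [A⁻]/[HA] = 10^(0.3873) = 2.44

[A⁻]/[HA] = 2.44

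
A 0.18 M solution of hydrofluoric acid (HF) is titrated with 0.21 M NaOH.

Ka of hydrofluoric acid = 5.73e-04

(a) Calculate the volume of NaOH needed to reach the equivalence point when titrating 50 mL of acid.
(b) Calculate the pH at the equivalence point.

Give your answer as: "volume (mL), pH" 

moles acid = 0.18 × 50/1000 = 0.009 mol; V_base = moles/0.21 × 1000 = 42.9 mL. At equivalence only the conjugate base is present: [A⁻] = 0.009/0.093 = 9.6923e-02 M. Kb = Kw/Ka = 1.75e-11; [OH⁻] = √(Kb × [A⁻]) = 1.3006e-06; pOH = 5.89; pH = 14 - pOH = 8.11.

V = 42.9 mL, pH = 8.11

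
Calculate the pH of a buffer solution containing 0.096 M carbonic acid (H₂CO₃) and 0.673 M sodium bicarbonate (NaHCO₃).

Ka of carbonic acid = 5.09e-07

pKa = -log(5.09e-07) = 6.29. pH = pKa + log([A⁻]/[HA]) = 6.29 + log(0.673/0.096)

pH = 7.14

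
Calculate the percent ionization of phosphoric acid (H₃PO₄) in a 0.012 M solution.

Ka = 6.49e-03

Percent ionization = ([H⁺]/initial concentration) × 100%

Using Ka equilibrium: x² + Ka×x - Ka×C = 0. Solving: [H⁺] = 6.1577e-03. Percent = (6.1577e-03/0.012) × 100

Percent ionization = 51.3%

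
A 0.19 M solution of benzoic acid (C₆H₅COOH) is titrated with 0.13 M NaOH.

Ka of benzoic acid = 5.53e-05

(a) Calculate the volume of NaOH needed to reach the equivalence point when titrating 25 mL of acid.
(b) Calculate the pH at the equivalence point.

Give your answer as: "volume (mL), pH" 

moles acid = 0.19 × 25/1000 = 0.00475 mol; V_base = moles/0.13 × 1000 = 36.5 mL. At equivalence only the conjugate base is present: [A⁻] = 0.00475/0.062 = 7.7188e-02 M. Kb = Kw/Ka = 1.81e-10; [OH⁻] = √(Kb × [A⁻]) = 3.7360e-06; pOH = 5.43; pH = 14 - pOH = 8.57.

V = 36.5 mL, pH = 8.57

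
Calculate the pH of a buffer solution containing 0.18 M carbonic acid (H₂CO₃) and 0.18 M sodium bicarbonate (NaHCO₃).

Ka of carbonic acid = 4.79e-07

pKa = -log(4.79e-07) = 6.32. pH = pKa + log([A⁻]/[HA]) = 6.32 + log(0.18/0.18)

pH = 6.32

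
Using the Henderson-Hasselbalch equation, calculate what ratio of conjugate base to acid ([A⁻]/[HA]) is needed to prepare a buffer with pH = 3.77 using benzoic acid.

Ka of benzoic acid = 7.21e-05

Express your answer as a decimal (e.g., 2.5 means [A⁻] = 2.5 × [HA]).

pKa = -log(7.21e-05) = 4.1421. pH = pKa + log([A⁻]/[HA]), so log([A⁻]/[HA]) = pH − pKa = 3.77 − 4.1421 = -0.3721. [A⁻]/[HA] = 10^(-0.3721) = 0.425

[A⁻]/[HA] = 0.425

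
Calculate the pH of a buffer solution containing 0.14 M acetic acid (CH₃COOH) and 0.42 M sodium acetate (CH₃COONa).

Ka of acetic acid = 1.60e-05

pKa = -log(1.60e-05) = 4.80. pH = pKa + log([A⁻]/[HA]) = 4.80 + log(0.42/0.14)

pH = 5.27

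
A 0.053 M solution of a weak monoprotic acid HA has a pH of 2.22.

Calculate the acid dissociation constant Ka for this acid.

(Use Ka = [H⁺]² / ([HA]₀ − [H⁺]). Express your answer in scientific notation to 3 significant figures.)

[H⁺] = 10^(−pH) = 10^(−2.22) = 6.026e-03 M. For HA ⇌ H⁺ + A⁻, Ka = [H⁺][A⁻]/[HA] = [H⁺]² / ([HA]₀ − [H⁺]) = (6.026e-03)² / (0.053 − 6.026e-03) = 7.73e-04.

K_a = 7.73e-04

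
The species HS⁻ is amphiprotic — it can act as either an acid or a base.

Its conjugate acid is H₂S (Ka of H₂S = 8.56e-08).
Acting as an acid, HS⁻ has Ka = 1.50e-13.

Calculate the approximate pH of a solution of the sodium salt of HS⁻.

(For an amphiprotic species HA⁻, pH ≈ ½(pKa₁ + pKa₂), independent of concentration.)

pKa₁ = -log(8.56e-08) = 7.07; pKa₂ = -log(1.50e-13) = 12.82. For an amphiprotic species, pH ≈ ½(pKa₁ + pKa₂) = ½(7.07 + 12.82) = 9.95.

pH = 9.95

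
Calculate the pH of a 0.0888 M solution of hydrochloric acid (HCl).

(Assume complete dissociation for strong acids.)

[H⁺] = 0.0888 M for strong acid. pH = -log[H⁺] = -log(0.0888)

pH = 1.05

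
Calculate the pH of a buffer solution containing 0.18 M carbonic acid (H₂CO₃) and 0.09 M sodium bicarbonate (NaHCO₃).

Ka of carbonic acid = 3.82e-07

pKa = -log(3.82e-07) = 6.42. pH = pKa + log([A⁻]/[HA]) = 6.42 + log(0.09/0.18)

pH = 6.12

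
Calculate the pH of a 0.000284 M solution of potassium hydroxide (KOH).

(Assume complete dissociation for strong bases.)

[OH⁻] = 0.000284 M for strong base. pOH = -log[OH⁻] = 3.55, pH = 14 - pOH

pH = 10.45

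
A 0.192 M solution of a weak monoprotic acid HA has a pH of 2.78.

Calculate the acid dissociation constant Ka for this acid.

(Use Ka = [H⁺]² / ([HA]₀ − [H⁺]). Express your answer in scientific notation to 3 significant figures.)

[H⁺] = 10^(−pH) = 10^(−2.78) = 1.660e-03 M. For HA ⇌ H⁺ + A⁻, Ka = [H⁺][A⁻]/[HA] = [H⁺]² / ([HA]₀ − [H⁺]) = (1.660e-03)² / (0.192 − 1.660e-03) = 1.45e-05.

K_a = 1.45e-05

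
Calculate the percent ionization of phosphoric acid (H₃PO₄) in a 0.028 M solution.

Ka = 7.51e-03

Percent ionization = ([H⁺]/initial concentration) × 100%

Using Ka equilibrium: x² + Ka×x - Ka×C = 0. Solving: [H⁺] = 1.1224e-02. Percent = (1.1224e-02/0.028) × 100

Percent ionization = 40.1%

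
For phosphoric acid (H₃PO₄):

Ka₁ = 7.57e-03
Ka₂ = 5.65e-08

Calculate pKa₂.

pKa₂ = -log(Ka₂) = -log(5.65e-08) = 7.25.

pK_{a2} = 7.25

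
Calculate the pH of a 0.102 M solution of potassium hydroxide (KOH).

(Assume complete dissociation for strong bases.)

[OH⁻] = 0.102 M for strong base. pOH = -log[OH⁻] = 0.99, pH = 14 - pOH

pH = 13.01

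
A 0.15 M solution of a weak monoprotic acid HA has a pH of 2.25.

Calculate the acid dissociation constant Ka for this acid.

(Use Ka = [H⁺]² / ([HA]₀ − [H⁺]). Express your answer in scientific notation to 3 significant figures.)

[H⁺] = 10^(−pH) = 10^(−2.25) = 5.623e-03 M. For HA ⇌ H⁺ + A⁻, Ka = [H⁺][A⁻]/[HA] = [H⁺]² / ([HA]₀ − [H⁺]) = (5.623e-03)² / (0.15 − 5.623e-03) = 2.19e-04.

K_a = 2.19e-04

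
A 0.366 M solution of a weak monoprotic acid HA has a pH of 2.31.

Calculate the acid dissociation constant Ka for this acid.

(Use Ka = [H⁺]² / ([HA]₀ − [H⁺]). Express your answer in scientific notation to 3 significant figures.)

[H⁺] = 10^(−pH) = 10^(−2.31) = 4.898e-03 M. For HA ⇌ H⁺ + A⁻, Ka = [H⁺][A⁻]/[HA] = [H⁺]² / ([HA]₀ − [H⁺]) = (4.898e-03)² / (0.366 − 4.898e-03) = 6.64e-05.

K_a = 6.64e-05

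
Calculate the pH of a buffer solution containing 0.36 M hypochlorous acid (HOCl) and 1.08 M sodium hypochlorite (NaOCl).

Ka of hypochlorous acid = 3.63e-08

pKa = -log(3.63e-08) = 7.44. pH = pKa + log([A⁻]/[HA]) = 7.44 + log(1.08/0.36)

pH = 7.92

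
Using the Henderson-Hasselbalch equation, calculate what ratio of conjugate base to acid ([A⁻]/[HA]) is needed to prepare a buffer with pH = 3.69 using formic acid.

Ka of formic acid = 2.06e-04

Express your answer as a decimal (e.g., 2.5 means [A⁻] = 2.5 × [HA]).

pKa = -log(2.06e-04) = 3.6861. pH = pKa + log([A⁻]/[HA]), so log([A⁻]/[HA]) = pH − pKa = 3.69 − 3.6861 = 0.0039. [A⁻]/[HA] = 10^(0.0039) = 1.01

[A⁻]/[HA] = 1.01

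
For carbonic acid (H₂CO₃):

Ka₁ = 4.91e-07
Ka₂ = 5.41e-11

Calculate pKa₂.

pKa₂ = -log(Ka₂) = -log(5.41e-11) = 10.27.

pK_{a2} = 10.27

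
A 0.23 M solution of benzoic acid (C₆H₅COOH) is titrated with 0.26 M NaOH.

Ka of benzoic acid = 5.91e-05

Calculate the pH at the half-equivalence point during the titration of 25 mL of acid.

At half-equivalence [HA] = [A⁻], so Henderson-Hasselbalch gives pH = pKa = -log(5.91e-05) = 4.23.

pH = pKa = 4.23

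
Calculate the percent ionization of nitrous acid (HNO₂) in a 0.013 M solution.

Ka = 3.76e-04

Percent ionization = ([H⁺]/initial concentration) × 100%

Using Ka equilibrium: x² + Ka×x - Ka×C = 0. Solving: [H⁺] = 2.0309e-03. Percent = (2.0309e-03/0.013) × 100

Percent ionization = 15.6%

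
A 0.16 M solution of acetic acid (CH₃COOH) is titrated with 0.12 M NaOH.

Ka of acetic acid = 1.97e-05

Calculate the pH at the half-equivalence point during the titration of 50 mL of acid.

At half-equivalence [HA] = [A⁻], so Henderson-Hasselbalch gives pH = pKa = -log(1.97e-05) = 4.71.

pH = pKa = 4.71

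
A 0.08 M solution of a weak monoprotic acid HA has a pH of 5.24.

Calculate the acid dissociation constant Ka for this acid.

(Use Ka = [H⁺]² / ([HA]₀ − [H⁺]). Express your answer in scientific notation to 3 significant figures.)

[H⁺] = 10^(−pH) = 10^(−5.24) = 5.754e-06 M. For HA ⇌ H⁺ + A⁻, Ka = [H⁺][A⁻]/[HA] = [H⁺]² / ([HA]₀ − [H⁺]) = (5.754e-06)² / (0.08 − 5.754e-06) = 4.14e-10.

K_a = 4.14e-10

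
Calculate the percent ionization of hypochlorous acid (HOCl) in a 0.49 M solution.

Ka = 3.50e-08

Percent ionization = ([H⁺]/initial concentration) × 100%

Using Ka equilibrium: x² + Ka×x - Ka×C = 0. Solving: [H⁺] = 1.3094e-04. Percent = (1.3094e-04/0.49) × 100

Percent ionization = 0.0267%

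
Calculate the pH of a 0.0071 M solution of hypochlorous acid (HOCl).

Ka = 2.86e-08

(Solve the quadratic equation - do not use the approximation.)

x² + Ka×x - Ka×C = 0. Using quadratic formula: [H⁺] = 1.4236e-05

pH = 4.85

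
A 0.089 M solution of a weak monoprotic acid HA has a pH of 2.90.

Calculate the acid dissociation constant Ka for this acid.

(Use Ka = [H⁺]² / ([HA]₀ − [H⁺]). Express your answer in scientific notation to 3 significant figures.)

[H⁺] = 10^(−pH) = 10^(−2.90) = 1.259e-03 M. For HA ⇌ H⁺ + A⁻, Ka = [H⁺][A⁻]/[HA] = [H⁺]² / ([HA]₀ − [H⁺]) = (1.259e-03)² / (0.089 − 1.259e-03) = 1.81e-05.

K_a = 1.81e-05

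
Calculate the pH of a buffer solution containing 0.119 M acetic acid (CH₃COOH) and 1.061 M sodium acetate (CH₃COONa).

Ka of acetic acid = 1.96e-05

pKa = -log(1.96e-05) = 4.71. pH = pKa + log([A⁻]/[HA]) = 4.71 + log(1.061/0.119)

pH = 5.66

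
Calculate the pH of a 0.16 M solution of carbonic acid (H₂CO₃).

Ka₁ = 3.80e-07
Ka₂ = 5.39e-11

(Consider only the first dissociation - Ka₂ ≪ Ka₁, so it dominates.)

First dissociation dominates. From Ka₁ = [H⁺][HA⁻]/[H₂A], x² + Ka₁·x − Ka₁·C = 0 with C = 0.16 M and Ka₁ = 3.80e-07. Solving: [H⁺] = (−Ka₁ + √(Ka₁² + 4·Ka₁·C)) / 2 = 2.4639e-04 M. pH = -log(2.4639e-04) = 3.61.

pH = 3.61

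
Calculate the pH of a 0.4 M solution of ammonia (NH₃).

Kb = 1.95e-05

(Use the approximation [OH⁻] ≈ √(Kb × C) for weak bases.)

[OH⁻] = √(Kb × C) = √(1.95e-05 × 0.4) = 2.7928e-03. pOH = 2.55, pH = 14 - pOH

pH = 11.45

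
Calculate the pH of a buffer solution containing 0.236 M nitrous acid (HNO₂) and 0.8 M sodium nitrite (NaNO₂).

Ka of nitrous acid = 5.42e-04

pKa = -log(5.42e-04) = 3.27. pH = pKa + log([A⁻]/[HA]) = 3.27 + log(0.8/0.236)

pH = 3.80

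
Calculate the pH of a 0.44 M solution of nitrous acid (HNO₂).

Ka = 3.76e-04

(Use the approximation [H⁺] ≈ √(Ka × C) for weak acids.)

[H⁺] = √(Ka × C) = √(3.76e-04 × 0.44) = 1.2862e-02. pH = -log(1.2862e-02)

pH = 1.89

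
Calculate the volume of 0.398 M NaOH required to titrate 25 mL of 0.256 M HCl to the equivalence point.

At equivalence: moles acid = moles base. moles HCl = 0.256 × 25/1000 = 0.0064 mol. V_base = moles / 0.398 × 1000 = 16.1 mL.

V_{base} = 16.1 mL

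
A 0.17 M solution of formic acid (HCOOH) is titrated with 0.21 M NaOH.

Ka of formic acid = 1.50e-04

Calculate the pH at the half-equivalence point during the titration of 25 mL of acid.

At half-equivalence [HA] = [A⁻], so Henderson-Hasselbalch gives pH = pKa = -log(1.50e-04) = 3.82.

pH = pKa = 3.82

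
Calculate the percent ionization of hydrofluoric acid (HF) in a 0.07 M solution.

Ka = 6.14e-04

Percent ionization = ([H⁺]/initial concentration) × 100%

Using Ka equilibrium: x² + Ka×x - Ka×C = 0. Solving: [H⁺] = 6.2561e-03. Percent = (6.2561e-03/0.07) × 100

Percent ionization = 8.94%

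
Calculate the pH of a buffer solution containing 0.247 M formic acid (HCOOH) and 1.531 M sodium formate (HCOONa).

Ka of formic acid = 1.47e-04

pKa = -log(1.47e-04) = 3.83. pH = pKa + log([A⁻]/[HA]) = 3.83 + log(1.531/0.247)

pH = 4.62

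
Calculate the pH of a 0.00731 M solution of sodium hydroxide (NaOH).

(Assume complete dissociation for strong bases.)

[OH⁻] = 0.00731 M for strong base. pOH = -log[OH⁻] = 2.14, pH = 14 - pOH

pH = 11.86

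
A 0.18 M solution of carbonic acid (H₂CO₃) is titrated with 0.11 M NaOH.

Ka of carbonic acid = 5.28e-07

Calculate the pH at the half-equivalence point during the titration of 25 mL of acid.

At half-equivalence [HA] = [A⁻], so Henderson-Hasselbalch gives pH = pKa = -log(5.28e-07) = 6.28.

pH = pKa = 6.28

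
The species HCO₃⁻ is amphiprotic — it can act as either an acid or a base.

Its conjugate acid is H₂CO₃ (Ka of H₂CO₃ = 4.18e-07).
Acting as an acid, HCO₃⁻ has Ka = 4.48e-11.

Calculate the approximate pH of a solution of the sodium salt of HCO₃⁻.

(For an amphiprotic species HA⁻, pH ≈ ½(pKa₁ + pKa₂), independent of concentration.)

pKa₁ = -log(4.18e-07) = 6.38; pKa₂ = -log(4.48e-11) = 10.35. For an amphiprotic species, pH ≈ ½(pKa₁ + pKa₂) = ½(6.38 + 10.35) = 8.36.

pH = 8.36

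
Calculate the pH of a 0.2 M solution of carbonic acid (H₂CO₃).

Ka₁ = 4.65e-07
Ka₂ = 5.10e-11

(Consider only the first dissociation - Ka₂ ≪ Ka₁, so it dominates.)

First dissociation dominates. From Ka₁ = [H⁺][HA⁻]/[H₂A], x² + Ka₁·x − Ka₁·C = 0 with C = 0.2 M and Ka₁ = 4.65e-07. Solving: [H⁺] = (−Ka₁ + √(Ka₁² + 4·Ka₁·C)) / 2 = 3.0473e-04 M. pH = -log(3.0473e-04) = 3.52.

pH = 3.52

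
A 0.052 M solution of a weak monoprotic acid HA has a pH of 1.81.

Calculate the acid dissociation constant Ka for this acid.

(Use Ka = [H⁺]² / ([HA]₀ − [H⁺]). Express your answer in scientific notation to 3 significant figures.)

[H⁺] = 10^(−pH) = 10^(−1.81) = 1.549e-02 M. For HA ⇌ H⁺ + A⁻, Ka = [H⁺][A⁻]/[HA] = [H⁺]² / ([HA]₀ − [H⁺]) = (1.549e-02)² / (0.052 − 1.549e-02) = 6.57e-03.

K_a = 6.57e-03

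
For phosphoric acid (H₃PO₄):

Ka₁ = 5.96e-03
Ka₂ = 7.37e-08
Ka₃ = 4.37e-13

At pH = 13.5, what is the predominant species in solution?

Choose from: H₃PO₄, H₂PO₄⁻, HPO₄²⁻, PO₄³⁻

pKa₁ = 2.22, pKa₂ = 7.13, pKa₃ = 12.36. For a polyprotic acid the predominant species crosses at each pKa: below pKa_n the protonated form dominates, above it the deprotonated form does. At pH = 13.5, the predominant species is PO₄³⁻.

PO₄³⁻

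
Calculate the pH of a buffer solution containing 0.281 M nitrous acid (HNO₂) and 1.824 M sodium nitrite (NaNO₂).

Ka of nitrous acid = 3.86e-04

pKa = -log(3.86e-04) = 3.41. pH = pKa + log([A⁻]/[HA]) = 3.41 + log(1.824/0.281)

pH = 4.23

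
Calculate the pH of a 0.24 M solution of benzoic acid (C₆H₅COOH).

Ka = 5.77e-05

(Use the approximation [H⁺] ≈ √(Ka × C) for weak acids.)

[H⁺] = √(Ka × C) = √(5.77e-05 × 0.24) = 3.7213e-03. pH = -log(3.7213e-03)

pH = 2.43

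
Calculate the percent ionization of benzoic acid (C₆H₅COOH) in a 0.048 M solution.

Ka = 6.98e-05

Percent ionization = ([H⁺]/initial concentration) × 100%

Using Ka equilibrium: x² + Ka×x - Ka×C = 0. Solving: [H⁺] = 1.7958e-03. Percent = (1.7958e-03/0.048) × 100

Percent ionization = 3.74%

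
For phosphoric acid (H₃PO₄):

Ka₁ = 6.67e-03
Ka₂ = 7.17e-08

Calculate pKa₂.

pKa₂ = -log(Ka₂) = -log(7.17e-08) = 7.14.

pK_{a2} = 7.14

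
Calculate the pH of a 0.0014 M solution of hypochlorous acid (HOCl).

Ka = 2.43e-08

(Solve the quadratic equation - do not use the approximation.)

x² + Ka×x - Ka×C = 0. Using quadratic formula: [H⁺] = 5.8205e-06

pH = 5.24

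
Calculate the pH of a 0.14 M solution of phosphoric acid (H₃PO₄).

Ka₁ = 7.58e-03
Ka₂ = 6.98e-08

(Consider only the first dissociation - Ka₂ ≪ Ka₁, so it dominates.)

First dissociation dominates. From Ka₁ = [H⁺][HA⁻]/[H₂A], x² + Ka₁·x − Ka₁·C = 0 with C = 0.14 M and Ka₁ = 7.58e-03. Solving: [H⁺] = (−Ka₁ + √(Ka₁² + 4·Ka₁·C)) / 2 = 2.9006e-02 M. pH = -log(2.9006e-02) = 1.54.

pH = 1.54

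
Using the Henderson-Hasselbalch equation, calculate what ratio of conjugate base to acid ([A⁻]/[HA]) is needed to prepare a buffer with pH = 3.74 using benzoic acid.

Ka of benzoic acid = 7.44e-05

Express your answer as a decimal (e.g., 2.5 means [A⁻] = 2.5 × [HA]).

pKa = -log(7.44e-05) = 4.1284. pH = pKa + log([A⁻]/[HA]), so log([A⁻]/[HA]) = pH − pKa = 3.74 − 4.1284 = -0.3884. [A⁻]/[HA] = 10^(-0.3884) = 0.409

[A⁻]/[HA] = 0.409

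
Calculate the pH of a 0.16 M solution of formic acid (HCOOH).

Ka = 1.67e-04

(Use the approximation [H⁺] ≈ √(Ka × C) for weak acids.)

[H⁺] = √(Ka × C) = √(1.67e-04 × 0.16) = 5.1691e-03. pH = -log(5.1691e-03)

pH = 2.29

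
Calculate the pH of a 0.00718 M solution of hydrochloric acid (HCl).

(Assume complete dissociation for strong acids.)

[H⁺] = 0.00718 M for strong acid. pH = -log[H⁺] = -log(0.00718)

pH = 2.14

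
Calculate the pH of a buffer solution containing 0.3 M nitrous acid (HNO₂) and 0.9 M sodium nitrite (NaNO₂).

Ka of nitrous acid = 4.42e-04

pKa = -log(4.42e-04) = 3.35. pH = pKa + log([A⁻]/[HA]) = 3.35 + log(0.9/0.3)

pH = 3.83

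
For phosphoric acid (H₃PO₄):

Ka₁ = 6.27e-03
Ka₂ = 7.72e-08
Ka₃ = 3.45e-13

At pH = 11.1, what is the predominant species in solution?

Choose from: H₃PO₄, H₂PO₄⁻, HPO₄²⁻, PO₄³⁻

pKa₁ = 2.20, pKa₂ = 7.11, pKa₃ = 12.46. For a polyprotic acid the predominant species crosses at each pKa: below pKa_n the protonated form dominates, above it the deprotonated form does. At pH = 11.1, the predominant species is HPO₄²⁻.

HPO₄²⁻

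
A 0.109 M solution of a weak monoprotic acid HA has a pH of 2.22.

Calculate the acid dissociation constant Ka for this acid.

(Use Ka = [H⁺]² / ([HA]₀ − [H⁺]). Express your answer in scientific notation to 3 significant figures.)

[H⁺] = 10^(−pH) = 10^(−2.22) = 6.026e-03 M. For HA ⇌ H⁺ + A⁻, Ka = [H⁺][A⁻]/[HA] = [H⁺]² / ([HA]₀ − [H⁺]) = (6.026e-03)² / (0.109 − 6.026e-03) = 3.53e-04.

K_a = 3.53e-04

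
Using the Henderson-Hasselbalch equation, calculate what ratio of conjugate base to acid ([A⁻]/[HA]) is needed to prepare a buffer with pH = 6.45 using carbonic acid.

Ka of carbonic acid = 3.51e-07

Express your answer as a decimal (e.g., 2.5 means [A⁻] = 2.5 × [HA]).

pKa = -log(3.51e-07) = 6.4547. pH = pKa + log([A⁻]/[HA]), so log([A⁻]/[HA]) = pH − pKa = 6.45 − 6.4547 = -0.0047. [A⁻]/[HA] = 10^(-0.0047) = 0.989

[A⁻]/[HA] = 0.989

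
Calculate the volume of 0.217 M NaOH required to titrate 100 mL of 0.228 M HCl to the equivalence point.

At equivalence: moles acid = moles base. moles HCl = 0.228 × 100/1000 = 0.0228 mol. V_base = moles / 0.217 × 1000 = 105.1 mL.

V_{base} = 105.1 mL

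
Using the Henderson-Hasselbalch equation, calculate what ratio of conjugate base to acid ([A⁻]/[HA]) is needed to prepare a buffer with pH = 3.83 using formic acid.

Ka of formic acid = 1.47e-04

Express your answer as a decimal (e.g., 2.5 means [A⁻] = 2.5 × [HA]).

pKa = -log(1.47e-04) = 3.8327. pH = pKa + log([A⁻]/[HA]), so log([A⁻]/[HA]) = pH − pKa = 3.83 − 3.8327 = -0.0027. [A⁻]/[HA] = 10^(-0.0027) = 0.994

[A⁻]/[HA] = 0.994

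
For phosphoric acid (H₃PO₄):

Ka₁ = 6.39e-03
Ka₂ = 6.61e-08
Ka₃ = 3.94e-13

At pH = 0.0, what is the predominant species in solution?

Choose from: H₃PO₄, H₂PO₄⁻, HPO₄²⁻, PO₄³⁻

pKa₁ = 2.19, pKa₂ = 7.18, pKa₃ = 12.40. For a polyprotic acid the predominant species crosses at each pKa: below pKa_n the protonated form dominates, above it the deprotonated form does. At pH = 0.0, the predominant species is H₃PO₄.

H₃PO₄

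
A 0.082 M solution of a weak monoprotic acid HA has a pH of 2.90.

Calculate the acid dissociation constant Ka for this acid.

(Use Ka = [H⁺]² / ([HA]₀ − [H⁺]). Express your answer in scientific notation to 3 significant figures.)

[H⁺] = 10^(−pH) = 10^(−2.90) = 1.259e-03 M. For HA ⇌ H⁺ + A⁻, Ka = [H⁺][A⁻]/[HA] = [H⁺]² / ([HA]₀ − [H⁺]) = (1.259e-03)² / (0.082 − 1.259e-03) = 1.96e-05.

K_a = 1.96e-05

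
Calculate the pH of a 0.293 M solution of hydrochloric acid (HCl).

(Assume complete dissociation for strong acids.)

[H⁺] = 0.293 M for strong acid. pH = -log[H⁺] = -log(0.293)

pH = 0.53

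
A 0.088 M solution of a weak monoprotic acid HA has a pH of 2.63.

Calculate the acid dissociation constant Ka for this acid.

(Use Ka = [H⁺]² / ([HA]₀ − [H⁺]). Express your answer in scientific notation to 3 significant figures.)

[H⁺] = 10^(−pH) = 10^(−2.63) = 2.344e-03 M. For HA ⇌ H⁺ + A⁻, Ka = [H⁺][A⁻]/[HA] = [H⁺]² / ([HA]₀ − [H⁺]) = (2.344e-03)² / (0.088 − 2.344e-03) = 6.42e-05.

K_a = 6.42e-05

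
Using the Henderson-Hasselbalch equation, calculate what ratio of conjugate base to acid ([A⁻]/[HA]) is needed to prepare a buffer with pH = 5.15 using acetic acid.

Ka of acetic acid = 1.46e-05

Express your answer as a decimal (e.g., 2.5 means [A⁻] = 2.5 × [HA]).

pKa = -log(1.46e-05) = 4.8356. pH = pKa + log([A⁻]/[HA]), so log([A⁻]/[HA]) = pH − pKa = 5.15 − 4.8356 = 0.3144. [A⁻]/[HA] = 10^(0.3144) = 2.06

[A⁻]/[HA] = 2.06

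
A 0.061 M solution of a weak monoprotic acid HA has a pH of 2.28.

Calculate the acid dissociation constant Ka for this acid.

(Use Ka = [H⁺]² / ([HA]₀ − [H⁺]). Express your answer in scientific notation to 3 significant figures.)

[H⁺] = 10^(−pH) = 10^(−2.28) = 5.248e-03 M. For HA ⇌ H⁺ + A⁻, Ka = [H⁺][A⁻]/[HA] = [H⁺]² / ([HA]₀ − [H⁺]) = (5.248e-03)² / (0.061 − 5.248e-03) = 4.94e-04.

K_a = 4.94e-04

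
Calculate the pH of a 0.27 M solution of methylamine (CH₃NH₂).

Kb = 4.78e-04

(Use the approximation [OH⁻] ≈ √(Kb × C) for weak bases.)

[OH⁻] = √(Kb × C) = √(4.78e-04 × 0.27) = 1.1360e-02. pOH = 1.94, pH = 14 - pOH

pH = 12.06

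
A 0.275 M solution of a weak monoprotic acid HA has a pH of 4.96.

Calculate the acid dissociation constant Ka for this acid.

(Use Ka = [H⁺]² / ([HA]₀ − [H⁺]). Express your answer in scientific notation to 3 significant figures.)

[H⁺] = 10^(−pH) = 10^(−4.96) = 1.096e-05 M. For HA ⇌ H⁺ + A⁻, Ka = [H⁺][A⁻]/[HA] = [H⁺]² / ([HA]₀ − [H⁺]) = (1.096e-05)² / (0.275 − 1.096e-05) = 4.37e-10.

K_a = 4.37e-10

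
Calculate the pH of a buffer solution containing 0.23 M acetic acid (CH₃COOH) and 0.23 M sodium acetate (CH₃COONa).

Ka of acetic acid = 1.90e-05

pKa = -log(1.90e-05) = 4.72. pH = pKa + log([A⁻]/[HA]) = 4.72 + log(0.23/0.23)

pH = 4.72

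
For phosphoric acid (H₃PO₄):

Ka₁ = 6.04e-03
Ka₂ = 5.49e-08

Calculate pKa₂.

pKa₂ = -log(Ka₂) = -log(5.49e-08) = 7.26.

pK_{a2} = 7.26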